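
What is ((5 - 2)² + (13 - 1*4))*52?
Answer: 936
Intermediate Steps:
((5 - 2)² + (13 - 1*4))*52 = (3² + (13 - 4))*52 = (9 + 9)*52 = 18*52 = 936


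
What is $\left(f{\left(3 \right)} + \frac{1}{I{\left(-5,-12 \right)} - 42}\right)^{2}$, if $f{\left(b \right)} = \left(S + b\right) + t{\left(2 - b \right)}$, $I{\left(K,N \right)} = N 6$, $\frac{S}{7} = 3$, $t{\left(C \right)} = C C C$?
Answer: $\frac{6869641}{12996} \approx 528.6$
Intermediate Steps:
$t{\left(C \right)} = C^{3}$ ($t{\left(C \right)} = C^{2} C = C^{3}$)
$S = 21$ ($S = 7 \cdot 3 = 21$)
$I{\left(K,N \right)} = 6 N$
$f{\left(b \right)} = 21 + b + \left(2 - b\right)^{3}$ ($f{\left(b \right)} = \left(21 + b\right) + \left(2 - b\right)^{3} = 21 + b + \left(2 - b\right)^{3}$)
$\left(f{\left(3 \right)} + \frac{1}{I{\left(-5,-12 \right)} - 42}\right)^{2} = \left(\left(21 + 3 - \left(-2 + 3\right)^{3}\right) + \frac{1}{6 \left(-12\right) - 42}\right)^{2} = \left(\left(21 + 3 - 1^{3}\right) + \frac{1}{-72 - 42}\right)^{2} = \left(\left(21 + 3 - 1\right) + \frac{1}{-114}\right)^{2} = \left(\left(21 + 3 - 1\right) - \frac{1}{114}\right)^{2} = \left(23 - \frac{1}{114}\right)^{2} = \left(\frac{2621}{114}\right)^{2} = \frac{6869641}{12996}$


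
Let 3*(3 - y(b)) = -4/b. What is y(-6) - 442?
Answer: -3953/9 ≈ -439.22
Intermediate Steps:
y(b) = 3 + 4/(3*b) (y(b) = 3 - (-4)/(3*b) = 3 + 4/(3*b))
y(-6) - 442 = (3 + (4/3)/(-6)) - 442 = (3 + (4/3)*(-⅙)) - 442 = (3 - 2/9) - 442 = 25/9 - 442 = -3953/9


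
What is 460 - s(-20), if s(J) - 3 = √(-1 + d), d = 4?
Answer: 457 - √3 ≈ 455.27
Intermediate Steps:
s(J) = 3 + √3 (s(J) = 3 + √(-1 + 4) = 3 + √3)
460 - s(-20) = 460 - (3 + √3) = 460 + (-3 - √3) = 457 - √3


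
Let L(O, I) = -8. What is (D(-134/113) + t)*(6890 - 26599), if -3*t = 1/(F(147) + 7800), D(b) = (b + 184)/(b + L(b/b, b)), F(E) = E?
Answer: 1617808061824/4124493 ≈ 3.9224e+5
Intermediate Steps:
D(b) = (184 + b)/(-8 + b) (D(b) = (b + 184)/(b - 8) = (184 + b)/(-8 + b))
t = -1/23841 (t = -1/(3*(147 + 7800)) = -⅓/7947 = -⅓*1/7947 = -1/23841 ≈ -4.1945e-5)
(D(-134/113) + t)*(6890 - 26599) = ((184 - 134/113)/(-8 - 134/113) - 1/23841)*(6890 - 26599) = ((184 - 134*1/113)/(-8 - 134*1/113) - 1/23841)*(-19709) = ((184 - 134/113)/(-8 - 134/113) - 1/23841)*(-19709) = ((20658/113)/(-1038/113) - 1/23841)*(-19709) = (-113/1038*20658/113 - 1/23841)*(-19709) = (-3443/173 - 1/23841)*(-19709) = -82084736/4124493*(-19709) = 1617808061824/4124493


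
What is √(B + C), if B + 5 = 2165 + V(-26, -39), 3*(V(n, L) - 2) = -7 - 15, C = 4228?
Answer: 2*√14361/3 ≈ 79.892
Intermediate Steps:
V(n, L) = -16/3 (V(n, L) = 2 + (-7 - 15)/3 = 2 + (⅓)*(-22) = 2 - 22/3 = -16/3)
B = 6464/3 (B = -5 + (2165 - 16/3) = -5 + 6479/3 = 6464/3 ≈ 2154.7)
√(B + C) = √(6464/3 + 4228) = √(19148/3) = 2*√14361/3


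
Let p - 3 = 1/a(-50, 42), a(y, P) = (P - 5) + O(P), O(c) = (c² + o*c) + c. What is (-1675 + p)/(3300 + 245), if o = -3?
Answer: -2870823/6086765 ≈ -0.47165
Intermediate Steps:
O(c) = c² - 2*c (O(c) = (c² - 3*c) + c = c² - 2*c)
a(y, P) = -5 + P + P*(-2 + P) (a(y, P) = (P - 5) + P*(-2 + P) = (-5 + P) + P*(-2 + P) = -5 + P + P*(-2 + P))
p = 5152/1717 (p = 3 + 1/(-5 + 42² - 1*42) = 3 + 1/(-5 + 1764 - 42) = 3 + 1/1717 = 5152/1717 ≈ 3.0006)
(-1675 + p)/(3300 + 245) = (-1675 + 5152/1717)/(3300 + 245) = -2870823/1717/3545 = -2870823/1717*1/3545 = -2870823/6086765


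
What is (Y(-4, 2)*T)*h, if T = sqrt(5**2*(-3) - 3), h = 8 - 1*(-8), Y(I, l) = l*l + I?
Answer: 0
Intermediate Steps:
Y(I, l) = I + l**2 (Y(I, l) = l**2 + I = I + l**2)
h = 16 (h = 8 + 8 = 16)
T = I*sqrt(78) (T = sqrt(25*(-3) - 3) = sqrt(-75 - 3) = sqrt(-78) = I*sqrt(78) ≈ 8.8318*I)
(Y(-4, 2)*T)*h = ((-4 + 2**2)*(I*sqrt(78)))*16 = ((-4 + 4)*(I*sqrt(78)))*16 = (0*(I*sqrt(78)))*16 = 0*16 = 0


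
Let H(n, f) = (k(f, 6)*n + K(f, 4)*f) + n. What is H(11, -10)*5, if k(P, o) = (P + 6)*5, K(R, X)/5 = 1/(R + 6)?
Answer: -1965/2 ≈ -982.50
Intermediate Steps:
K(R, X) = 5/(6 + R) (K(R, X) = 5/(R + 6) = 5/(6 + R))
k(P, o) = 30 + 5*P (k(P, o) = (6 + P)*5 = 30 + 5*P)
H(n, f) = n + n*(30 + 5*f) + 5*f/(6 + f) (H(n, f) = ((30 + 5*f)*n + (5/(6 + f))*f) + n = (n*(30 + 5*f) + 5*f/(6 + f)) + n = n + n*(30 + 5*f) + 5*f/(6 + f))
H(11, -10)*5 = ((5*(-10) + 11*(6 - 10)*(31 + 5*(-10)))/(6 - 10))*5 = ((-50 + 11*(-4)*(31 - 50))/(-4))*5 = -(-50 + 11*(-4)*(-19))/4*5 = -(-50 + 836)/4*5 = -1/4*786*5 = -393/2*5 = -1965/2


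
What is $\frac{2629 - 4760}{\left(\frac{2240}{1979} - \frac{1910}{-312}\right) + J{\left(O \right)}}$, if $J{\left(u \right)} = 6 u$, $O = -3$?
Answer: $\frac{657890844}{3317647} \approx 198.3$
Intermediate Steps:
$\frac{2629 - 4760}{\left(\frac{2240}{1979} - \frac{1910}{-312}\right) + J{\left(O \right)}} = \frac{2629 - 4760}{\left(\frac{2240}{1979} - \frac{1910}{-312}\right) + 6 \left(-3\right)} = - \frac{2131}{\left(2240 \cdot \frac{1}{1979} - - \frac{955}{156}\right) - 18} = - \frac{2131}{\left(\frac{2240}{1979} + \frac{955}{156}\right) - 18} = - \frac{2131}{\frac{2239385}{308724} - 18} = - \frac{2131}{- \frac{3317647}{308724}} = \left(-2131\right) \left(- \frac{308724}{3317647}\right) = \frac{657890844}{3317647}$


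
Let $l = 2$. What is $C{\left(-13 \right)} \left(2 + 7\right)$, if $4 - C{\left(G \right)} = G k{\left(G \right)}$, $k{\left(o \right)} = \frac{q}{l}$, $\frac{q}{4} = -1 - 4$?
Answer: $-1134$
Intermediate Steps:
$q = -20$ ($q = 4 \left(-1 - 4\right) = 4 \left(-5\right) = -20$)
$k{\left(o \right)} = -10$ ($k{\left(o \right)} = - \frac{20}{2} = \left(-20\right) \frac{1}{2} = -10$)
$C{\left(G \right)} = 4 + 10 G$ ($C{\left(G \right)} = 4 - G \left(-10\right) = 4 - - 10 G = 4 + 10 G$)
$C{\left(-13 \right)} \left(2 + 7\right) = \left(4 + 10 \left(-13\right)\right) \left(2 + 7\right) = \left(4 - 130\right) 9 = \left(-126\right) 9 = -1134$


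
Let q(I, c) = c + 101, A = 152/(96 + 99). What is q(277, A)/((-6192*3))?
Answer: -19847/3622320 ≈ -0.0054791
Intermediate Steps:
A = 152/195 ≈ 0.77949
q(I, c) = 101 + c
q(277, A)/((-6192*3)) = (101 + 152/195)/((-6192*3)) = (19847/195)/(-18576) = (19847/195)*(-1/18576) = -19847/3622320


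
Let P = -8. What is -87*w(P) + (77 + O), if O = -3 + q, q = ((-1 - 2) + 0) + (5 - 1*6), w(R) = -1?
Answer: 157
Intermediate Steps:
q = -4 (q = (-3 + 0) + (5 - 6) = -3 - 1 = -4)
O = -7 (O = -3 - 4 = -7)
-87*w(P) + (77 + O) = -87*(-1) + (77 - 7) = 87 + 70 = 157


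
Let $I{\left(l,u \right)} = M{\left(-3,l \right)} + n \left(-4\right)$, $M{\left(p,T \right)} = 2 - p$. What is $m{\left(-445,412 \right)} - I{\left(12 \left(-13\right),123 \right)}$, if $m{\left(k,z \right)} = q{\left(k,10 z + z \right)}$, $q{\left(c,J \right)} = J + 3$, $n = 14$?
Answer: $4586$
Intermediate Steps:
$q{\left(c,J \right)} = 3 + J$
$m{\left(k,z \right)} = 3 + 11 z$ ($m{\left(k,z \right)} = 3 + \left(10 z + z\right) = 3 + 11 z$)
$I{\left(l,u \right)} = -51$ ($I{\left(l,u \right)} = \left(2 - -3\right) + 14 \left(-4\right) = \left(2 + 3\right) - 56 = 5 - 56 = -51$)
$m{\left(-445,412 \right)} - I{\left(12 \left(-13\right),123 \right)} = \left(3 + 11 \cdot 412\right) - -51 = \left(3 + 4532\right) + 51 = 4535 + 51 = 4586$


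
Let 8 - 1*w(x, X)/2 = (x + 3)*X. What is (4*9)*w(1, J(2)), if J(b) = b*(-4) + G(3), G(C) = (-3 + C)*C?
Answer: 2880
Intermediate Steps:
G(C) = C*(-3 + C)
J(b) = -4*b (J(b) = b*(-4) + 3*(-3 + 3) = -4*b + 3*0 = -4*b + 0 = -4*b)
w(x, X) = 16 - 2*X*(3 + x) (w(x, X) = 16 - 2*(x + 3)*X = 16 - 2*(3 + x)*X = 16 - 2*X*(3 + x))
(4*9)*w(1, J(2)) = (4*9)*(16 - (-24)*2 - 2*(-4*2)*1) = 36*(16 - 6*(-8) - 2*(-8)*1) = 36*(16 + 48 + 16) = 36*80 = 2880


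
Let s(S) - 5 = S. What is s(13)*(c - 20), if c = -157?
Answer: -3186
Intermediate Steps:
s(S) = 5 + S
s(13)*(c - 20) = (5 + 13)*(-157 - 20) = 18*(-177) = -3186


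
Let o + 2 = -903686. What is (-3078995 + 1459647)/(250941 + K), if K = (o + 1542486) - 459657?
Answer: -809674/215041 ≈ -3.7652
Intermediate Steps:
o = -903688 (o = -2 - 903686 = -903688)
K = 179141 (K = (-903688 + 1542486) - 459657 = 638798 - 459657 = 179141)
(-3078995 + 1459647)/(250941 + K) = (-3078995 + 1459647)/(250941 + 179141) = -1619348/430082 = -1619348*1/430082 = -809674/215041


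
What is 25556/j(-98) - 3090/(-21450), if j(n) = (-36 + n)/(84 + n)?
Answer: 127914681/47905 ≈ 2670.2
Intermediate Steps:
j(n) = (-36 + n)/(84 + n)
25556/j(-98) - 3090/(-21450) = 25556/(((-36 - 98)/(84 - 98))) - 3090/(-21450) = 25556/((-134/(-14))) - 3090*(-1/21450) = 25556/((-1/14*(-134))) + 103/715 = 25556/(67/7) + 103/715 = 25556*(7/67) + 103/715 = 178892/67 + 103/715 = 127914681/47905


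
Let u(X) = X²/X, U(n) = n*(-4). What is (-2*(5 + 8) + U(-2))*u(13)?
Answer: -234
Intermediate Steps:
U(n) = -4*n
u(X) = X
(-2*(5 + 8) + U(-2))*u(13) = (-2*(5 + 8) - 4*(-2))*13 = (-2*13 + 8)*13 = (-26 + 8)*13 = -18*13 = -234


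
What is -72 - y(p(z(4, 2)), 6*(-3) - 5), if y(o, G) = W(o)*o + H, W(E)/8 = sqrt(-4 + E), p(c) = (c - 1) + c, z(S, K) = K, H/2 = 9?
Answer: -90 - 24*I ≈ -90.0 - 24.0*I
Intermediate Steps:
H = 18 (H = 2*9 = 18)
p(c) = -1 + 2*c (p(c) = (-1 + c) + c = -1 + 2*c)
W(E) = 8*sqrt(-4 + E)
y(o, G) = 18 + 8*o*sqrt(-4 + o) (y(o, G) = (8*sqrt(-4 + o))*o + 18 = 8*o*sqrt(-4 + o) + 18 = 18 + 8*o*sqrt(-4 + o))
-72 - y(p(z(4, 2)), 6*(-3) - 5) = -72 - (18 + 8*(-1 + 2*2)*sqrt(-4 + (-1 + 2*2))) = -72 - (18 + 8*(-1 + 4)*sqrt(-4 + (-1 + 4))) = -72 - (18 + 8*3*sqrt(-4 + 3)) = -72 - (18 + 8*3*sqrt(-1)) = -72 - (18 + 8*3*I) = -72 - (18 + 24*I) = -72 + (-18 - 24*I) = -90 - 24*I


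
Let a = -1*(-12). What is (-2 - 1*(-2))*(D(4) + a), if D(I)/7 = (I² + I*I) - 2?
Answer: 0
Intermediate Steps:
a = 12
D(I) = -14 + 14*I² (D(I) = 7*((I² + I*I) - 2) = 7*((I² + I²) - 2) = 7*(2*I² - 2) = 7*(-2 + 2*I²) = -14 + 14*I²)
(-2 - 1*(-2))*(D(4) + a) = (-2 - 1*(-2))*((-14 + 14*4²) + 12) = (-2 + 2)*((-14 + 14*16) + 12) = 0*((-14 + 224) + 12) = 0*(210 + 12) = 0*222 = 0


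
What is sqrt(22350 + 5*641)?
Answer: sqrt(25555) ≈ 159.86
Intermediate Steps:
sqrt(22350 + 5*641) = sqrt(22350 + 3205) = sqrt(25555)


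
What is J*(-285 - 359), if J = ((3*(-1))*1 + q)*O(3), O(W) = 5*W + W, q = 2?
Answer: 11592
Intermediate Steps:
O(W) = 6*W
J = -18 (J = ((3*(-1))*1 + 2)*(6*3) = (-3*1 + 2)*18 = (-3 + 2)*18 = -1*18 = -18)
J*(-285 - 359) = -18*(-285 - 359) = -18*(-644) = 11592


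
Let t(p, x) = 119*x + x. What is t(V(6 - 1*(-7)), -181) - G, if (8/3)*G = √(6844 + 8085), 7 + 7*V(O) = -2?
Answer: -21720 - 3*√14929/8 ≈ -21766.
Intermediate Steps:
V(O) = -9/7 (V(O) = -1 + (⅐)*(-2) = -1 - 2/7 = -9/7)
t(p, x) = 120*x
G = 3*√14929/8 (G = 3*√(6844 + 8085)/8 = 3*√14929/8 ≈ 45.819)
t(V(6 - 1*(-7)), -181) - G = 120*(-181) - 3*√14929/8 = -21720 - 3*√14929/8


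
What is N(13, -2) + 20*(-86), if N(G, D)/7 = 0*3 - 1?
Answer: -1727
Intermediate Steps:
N(G, D) = -7 (N(G, D) = 7*(0*3 - 1) = 7*(0 - 1) = 7*(-1) = -7)
N(13, -2) + 20*(-86) = -7 + 20*(-86) = -7 - 1720 = -1727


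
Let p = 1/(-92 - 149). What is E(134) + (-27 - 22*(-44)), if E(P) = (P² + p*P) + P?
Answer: 4586337/241 ≈ 19030.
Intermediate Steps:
p = -1/241 (p = 1/(-241) = -1/241 ≈ -0.0041494)
E(P) = P² + 240*P/241 (E(P) = (P² - P/241) + P = P² + 240*P/241)
E(134) + (-27 - 22*(-44)) = (1/241)*134*(240 + 241*134) + (-27 - 22*(-44)) = (1/241)*134*(240 + 32294) + (-27 + 968) = (1/241)*134*32534 + 941 = 4359556/241 + 941 = 4586337/241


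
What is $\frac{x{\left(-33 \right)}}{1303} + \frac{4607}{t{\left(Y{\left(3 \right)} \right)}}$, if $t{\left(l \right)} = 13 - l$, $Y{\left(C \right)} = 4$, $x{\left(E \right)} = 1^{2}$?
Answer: $\frac{6002930}{11727} \approx 511.89$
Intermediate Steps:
$x{\left(E \right)} = 1$
$\frac{x{\left(-33 \right)}}{1303} + \frac{4607}{t{\left(Y{\left(3 \right)} \right)}} = 1 \cdot \frac{1}{1303} + \frac{4607}{13 - 4} = \frac{1}{1303} + \frac{4607}{9} = \frac{6002930}{11727}$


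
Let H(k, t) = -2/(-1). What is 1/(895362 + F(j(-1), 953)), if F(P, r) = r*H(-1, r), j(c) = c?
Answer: 1/897268 ≈ 1.1145e-6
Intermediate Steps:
H(k, t) = 2 (H(k, t) = -2*(-1) = 2)
F(P, r) = 2*r (F(P, r) = r*2 = 2*r)
1/(895362 + F(j(-1), 953)) = 1/(895362 + 2*953) = 1/(895362 + 1906) = 1/897268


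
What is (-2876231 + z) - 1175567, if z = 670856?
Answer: -3380942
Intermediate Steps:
(-2876231 + z) - 1175567 = (-2876231 + 670856) - 1175567 = -2205375 - 1175567 = -3380942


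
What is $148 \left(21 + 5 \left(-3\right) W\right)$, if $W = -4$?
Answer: $11988$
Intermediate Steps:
$148 \left(21 + 5 \left(-3\right) W\right) = 148 \left(21 + 5 \left(-3\right) \left(-4\right)\right) = 148 \left(21 - -60\right) = 148 \left(21 + 60\right) = 148 \cdot 81 = 11988$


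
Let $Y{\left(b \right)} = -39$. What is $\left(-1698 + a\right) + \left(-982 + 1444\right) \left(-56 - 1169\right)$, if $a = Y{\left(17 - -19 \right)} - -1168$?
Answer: $-566519$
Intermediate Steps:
$a = 1129$ ($a = -39 - -1168 = -39 + 1168 = 1129$)
$\left(-1698 + a\right) + \left(-982 + 1444\right) \left(-56 - 1169\right) = \left(-1698 + 1129\right) + \left(-982 + 1444\right) \left(-56 - 1169\right) = -569 + 462 \left(-1225\right) = -569 - 565950 = -566519$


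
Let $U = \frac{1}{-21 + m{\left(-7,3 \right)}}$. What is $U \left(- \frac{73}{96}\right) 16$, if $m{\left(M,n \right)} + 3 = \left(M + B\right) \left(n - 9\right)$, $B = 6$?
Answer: $\frac{73}{108} \approx 0.67593$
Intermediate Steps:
$m{\left(M,n \right)} = -3 + \left(-9 + n\right) \left(6 + M\right)$ ($m{\left(M,n \right)} = -3 + \left(M + 6\right) \left(n - 9\right) = -3 + \left(6 + M\right) \left(-9 + n\right) = -3 + \left(-9 + n\right) \left(6 + M\right)$)
$U = - \frac{1}{18}$ ($U = \frac{1}{-21 - -3} = \frac{1}{-21 + \left(-57 + 63 + 18 - 21\right)} = \frac{1}{-21 + 3} = \frac{1}{-18} = - \frac{1}{18} \approx -0.055556$)
$U \left(- \frac{73}{96}\right) 16 = - \frac{\left(-73\right) \frac{1}{96}}{18} \cdot 16 = \left(- \frac{1}{18}\right) \left(- \frac{73}{96}\right) 16 = \frac{73}{1728} \cdot 16 = \frac{73}{108}$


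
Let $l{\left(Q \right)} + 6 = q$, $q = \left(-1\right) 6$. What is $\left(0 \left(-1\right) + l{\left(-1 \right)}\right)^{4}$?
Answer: $20736$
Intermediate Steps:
$q = -6$
$l{\left(Q \right)} = -12$ ($l{\left(Q \right)} = -6 - 6 = -12$)
$\left(0 \left(-1\right) + l{\left(-1 \right)}\right)^{4} = \left(0 \left(-1\right) - 12\right)^{4} = \left(0 - 12\right)^{4} = \left(-12\right)^{4} = 20736$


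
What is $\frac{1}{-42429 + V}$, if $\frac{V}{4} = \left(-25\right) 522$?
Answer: $- \frac{1}{94629} \approx -1.0568 \cdot 10^{-5}$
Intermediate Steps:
$V = -52200$ ($V = 4 \left(\left(-25\right) 522\right) = 4 \left(-13050\right) = -52200$)
$\frac{1}{-42429 + V} = \frac{1}{-42429 - 52200} = \frac{1}{-94629} = - \frac{1}{94629}$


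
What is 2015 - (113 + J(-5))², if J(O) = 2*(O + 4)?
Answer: -10306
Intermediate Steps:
J(O) = 8 + 2*O (J(O) = 2*(4 + O) = 8 + 2*O)
2015 - (113 + J(-5))² = 2015 - (113 + (8 + 2*(-5)))² = 2015 - (113 + (8 - 10))² = 2015 - (113 - 2)² = 2015 - 1*111² = 2015 - 1*12321 = 2015 - 12321 = -10306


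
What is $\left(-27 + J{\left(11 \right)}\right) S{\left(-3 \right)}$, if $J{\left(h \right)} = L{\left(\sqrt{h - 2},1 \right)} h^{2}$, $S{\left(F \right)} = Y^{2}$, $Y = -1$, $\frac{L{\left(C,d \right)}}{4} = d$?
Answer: $457$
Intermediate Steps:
$L{\left(C,d \right)} = 4 d$
$S{\left(F \right)} = 1$ ($S{\left(F \right)} = \left(-1\right)^{2} = 1$)
$J{\left(h \right)} = 4 h^{2}$ ($J{\left(h \right)} = 4 \cdot 1 h^{2} = 4 h^{2}$)
$\left(-27 + J{\left(11 \right)}\right) S{\left(-3 \right)} = \left(-27 + 4 \cdot 11^{2}\right) 1 = \left(-27 + 4 \cdot 121\right) 1 = \left(-27 + 484\right) 1 = 457 \cdot 1 = 457$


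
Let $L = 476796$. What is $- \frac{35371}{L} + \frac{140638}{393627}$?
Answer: $\frac{5903628359}{20853308788} \approx 0.2831$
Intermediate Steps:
$- \frac{35371}{L} + \frac{140638}{393627} = - \frac{35371}{476796} + \frac{140638}{393627} = \frac{5903628359}{20853308788}$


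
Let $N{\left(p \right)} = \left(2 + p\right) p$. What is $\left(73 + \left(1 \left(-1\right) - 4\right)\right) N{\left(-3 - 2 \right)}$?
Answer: $1020$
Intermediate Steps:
$N{\left(p \right)} = p \left(2 + p\right)$
$\left(73 + \left(1 \left(-1\right) - 4\right)\right) N{\left(-3 - 2 \right)} = \left(73 + \left(1 \left(-1\right) - 4\right)\right) \left(-3 - 2\right) \left(2 - 5\right) = \left(73 - 5\right) \left(-3 - 2\right) \left(2 - 5\right) = \left(73 - 5\right) \left(- 5 \left(2 - 5\right)\right) = 68 \left(\left(-5\right) \left(-3\right)\right) = 68 \cdot 15 = 1020$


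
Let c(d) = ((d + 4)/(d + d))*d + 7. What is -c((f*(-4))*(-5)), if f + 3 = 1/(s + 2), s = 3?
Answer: 19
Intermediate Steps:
f = -14/5 (f = -3 + 1/(3 + 2) = -3 + 1/5 = -14/5 ≈ -2.8000)
c(d) = 9 + d/2 (c(d) = ((4 + d)/((2*d)))*d + 7 = ((4 + d)*(1/(2*d)))*d + 7 = ((4 + d)/(2*d))*d + 7 = (2 + d/2) + 7 = 9 + d/2)
-c((f*(-4))*(-5)) = -(9 + (-14/5*(-4)*(-5))/2) = -(9 + ((56/5)*(-5))/2) = -(9 + (1/2)*(-56)) = -(9 - 28) = -1*(-19) = 19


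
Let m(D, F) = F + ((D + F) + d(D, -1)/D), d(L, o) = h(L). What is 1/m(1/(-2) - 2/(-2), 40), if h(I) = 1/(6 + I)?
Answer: 26/2101 ≈ 0.012375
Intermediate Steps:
d(L, o) = 1/(6 + L)
m(D, F) = D + 2*F + 1/(D*(6 + D)) (m(D, F) = F + ((D + F) + 1/((6 + D)*D)) = F + ((D + F) + 1/(D*(6 + D))) = F + (D + F + 1/(D*(6 + D))) = D + 2*F + 1/(D*(6 + D)))
1/m(1/(-2) - 2/(-2), 40) = 1/((1 + (1/(-2) - 2/(-2))*(6 + (1/(-2) - 2/(-2)))*((1/(-2) - 2/(-2)) + 2*40))/((1/(-2) - 2/(-2))*(6 + (1/(-2) - 2/(-2))))) = 1/((1 + (1*(-1/2) - 2*(-1/2))*(6 + (1*(-1/2) - 2*(-1/2)))*((1*(-1/2) - 2*(-1/2)) + 80))/((1*(-1/2) - 2*(-1/2))*(6 + (1*(-1/2) - 2*(-1/2))))) = 1/((1 + (-1/2 + 1)*(6 + (-1/2 + 1))*((-1/2 + 1) + 80))/((-1/2 + 1)*(6 + (-1/2 + 1)))) = 1/((1 + (6 + 1/2)*(1/2 + 80)/2)/((1/2)*(6 + 1/2))) = 1/(2*(1 + (1/2)*(13/2)*(161/2))/(13/2)) = 1/(2*(2/13)*(1 + 2093/8)) = 1/(2*(2/13)*(2101/8)) = 1/(2101/26) = 26/2101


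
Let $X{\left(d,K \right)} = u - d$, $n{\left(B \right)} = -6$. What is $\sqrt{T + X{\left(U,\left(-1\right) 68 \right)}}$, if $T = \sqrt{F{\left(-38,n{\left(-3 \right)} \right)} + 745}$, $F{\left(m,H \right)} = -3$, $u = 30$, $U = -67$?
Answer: $\sqrt{97 + \sqrt{742}} \approx 11.146$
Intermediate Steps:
$T = \sqrt{742}$ ($T = \sqrt{-3 + 745} = \sqrt{742} \approx 27.24$)
$X{\left(d,K \right)} = 30 - d$
$\sqrt{T + X{\left(U,\left(-1\right) 68 \right)}} = \sqrt{\sqrt{742} + \left(30 - -67\right)} = \sqrt{\sqrt{742} + \left(30 + 67\right)} = \sqrt{\sqrt{742} + 97} = \sqrt{97 + \sqrt{742}}$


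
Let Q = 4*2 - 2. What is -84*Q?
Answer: -504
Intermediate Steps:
Q = 6 (Q = 8 - 2 = 6)
-84*Q = -84*6 = -504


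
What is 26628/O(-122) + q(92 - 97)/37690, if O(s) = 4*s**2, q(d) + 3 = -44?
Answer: 125101391/280488980 ≈ 0.44601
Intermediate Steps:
q(d) = -47 (q(d) = -3 - 44 = -47)
26628/O(-122) + q(92 - 97)/37690 = 26628/((4*(-122)**2)) - 47/37690 = 26628/((4*14884)) - 47*1/37690 = 26628/59536 - 47/37690 = 26628*(1/59536) - 47/37690 = 6657/14884 - 47/37690 = 125101391/280488980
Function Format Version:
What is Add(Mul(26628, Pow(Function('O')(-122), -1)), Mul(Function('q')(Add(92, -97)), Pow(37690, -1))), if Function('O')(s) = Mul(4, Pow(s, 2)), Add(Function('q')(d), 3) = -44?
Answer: Rational(125101391, 280488980) ≈ 0.44601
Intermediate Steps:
Function('q')(d) = -47 (Function('q')(d) = Add(-3, -44) = -47)
Add(Mul(26628, Pow(Function('O')(-122), -1)), Mul(Function('q')(Add(92, -97)), Pow(37690, -1))) = Add(Mul(26628, Pow(Mul(4, Pow(-122, 2)), -1)), Mul(-47, Pow(37690, -1))) = Add(Mul(26628, Pow(Mul(4, 14884), -1)), Mul(-47, Rational(1, 37690))) = Add(Mul(26628, Pow(59536, -1)), Rational(-47, 37690)) = Add(Mul(26628, Rational(1, 59536)), Rational(-47, 37690)) = Add(Rational(6657, 14884), Rational(-47, 37690)) = Rational(125101391, 280488980)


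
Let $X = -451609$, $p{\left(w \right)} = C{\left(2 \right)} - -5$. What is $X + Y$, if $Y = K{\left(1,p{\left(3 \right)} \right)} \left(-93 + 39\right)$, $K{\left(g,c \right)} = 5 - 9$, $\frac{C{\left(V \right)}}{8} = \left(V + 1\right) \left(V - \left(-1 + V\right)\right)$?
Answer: $-451393$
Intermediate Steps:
$C{\left(V \right)} = 8 + 8 V$ ($C{\left(V \right)} = 8 \left(V + 1\right) \left(V - \left(-1 + V\right)\right) = 8 \left(1 + V\right) 1 = 8 \left(1 + V\right) = 8 + 8 V$)
$p{\left(w \right)} = 29$ ($p{\left(w \right)} = \left(8 + 8 \cdot 2\right) - -5 = \left(8 + 16\right) + 5 = 24 + 5 = 29$)
$K{\left(g,c \right)} = -4$
$Y = 216$ ($Y = - 4 \left(-93 + 39\right) = \left(-4\right) \left(-54\right) = 216$)
$X + Y = -451609 + 216 = -451393$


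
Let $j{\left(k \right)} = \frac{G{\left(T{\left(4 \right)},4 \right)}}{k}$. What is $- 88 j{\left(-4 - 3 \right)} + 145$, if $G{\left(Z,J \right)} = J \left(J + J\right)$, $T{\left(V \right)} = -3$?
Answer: $\frac{3831}{7} \approx 547.29$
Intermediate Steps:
$G{\left(Z,J \right)} = 2 J^{2}$ ($G{\left(Z,J \right)} = J 2 J = 2 J^{2}$)
$j{\left(k \right)} = \frac{32}{k}$ ($j{\left(k \right)} = \frac{2 \cdot 4^{2}}{k} = \frac{2 \cdot 16}{k} = \frac{32}{k}$)
$- 88 j{\left(-4 - 3 \right)} + 145 = - 88 \frac{32}{-4 - 3} + 145 = - 88 \frac{32}{-7} + 145 = - 88 \cdot 32 \left(- \frac{1}{7}\right) + 145 = \left(-88\right) \left(- \frac{32}{7}\right) + 145 = \frac{2816}{7} + 145 = \frac{3831}{7}$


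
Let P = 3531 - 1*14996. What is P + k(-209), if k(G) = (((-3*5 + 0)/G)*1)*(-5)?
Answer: -2396260/209 ≈ -11465.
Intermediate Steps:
P = -11465 (P = 3531 - 14996 = -11465)
k(G) = 75/G (k(G) = (((-15 + 0)/G)*1)*(-5) = (-15/G*1)*(-5) = -15/G*(-5) = 75/G)
P + k(-209) = -11465 + 75/(-209) = -11465 + 75*(-1/209) = -11465 - 75/209 = -2396260/209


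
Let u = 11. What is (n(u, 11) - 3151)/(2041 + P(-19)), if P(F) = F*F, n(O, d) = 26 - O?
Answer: -1568/1201 ≈ -1.3056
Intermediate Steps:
P(F) = F**2
(n(u, 11) - 3151)/(2041 + P(-19)) = ((26 - 1*11) - 3151)/(2041 + (-19)**2) = ((26 - 11) - 3151)/(2041 + 361) = (15 - 3151)/2402 = -3136*1/2402 = -1568/1201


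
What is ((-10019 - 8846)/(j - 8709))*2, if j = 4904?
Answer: 7546/761 ≈ 9.9159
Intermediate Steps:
((-10019 - 8846)/(j - 8709))*2 = ((-10019 - 8846)/(4904 - 8709))*2 = -18865/(-3805)*2 = -18865*(-1/3805)*2 = (3773/761)*2 = 7546/761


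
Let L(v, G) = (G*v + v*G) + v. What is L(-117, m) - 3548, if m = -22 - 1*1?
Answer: 1717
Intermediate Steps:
m = -23 (m = -22 - 1 = -23)
L(v, G) = v + 2*G*v (L(v, G) = (G*v + G*v) + v = 2*G*v + v = v + 2*G*v)
L(-117, m) - 3548 = -117*(1 + 2*(-23)) - 3548 = -117*(1 - 46) - 3548 = -117*(-45) - 3548 = 5265 - 3548 = 1717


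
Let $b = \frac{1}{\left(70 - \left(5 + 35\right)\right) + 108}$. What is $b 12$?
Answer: $\frac{2}{23} \approx 0.086957$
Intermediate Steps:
$b = \frac{1}{138}$ ($b = \frac{1}{\left(70 - 40\right) + 108} = \frac{1}{30 + 108} = \frac{1}{138} \approx 0.0072464$)
$b 12 = \frac{1}{138} \cdot 12 = \frac{2}{23}$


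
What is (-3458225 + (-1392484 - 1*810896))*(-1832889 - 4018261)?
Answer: 33126900095750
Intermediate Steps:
(-3458225 + (-1392484 - 1*810896))*(-1832889 - 4018261) = (-3458225 + (-1392484 - 810896))*(-5851150) = (-3458225 - 2203380)*(-5851150) = -5661605*(-5851150) = 33126900095750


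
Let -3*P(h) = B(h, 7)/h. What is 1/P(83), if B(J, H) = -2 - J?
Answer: 249/85 ≈ 2.9294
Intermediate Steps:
P(h) = -(-2 - h)/(3*h)
1/P(83) = 1/((1/3)*(2 + 83)/83) = 1/((1/3)*(1/83)*85) = 1/(85/249) = 249/85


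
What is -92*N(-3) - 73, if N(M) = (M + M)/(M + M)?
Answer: -165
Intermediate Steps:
N(M) = 1 (N(M) = (2*M)/((2*M)) = (2*M)*(1/(2*M)) = 1)
-92*N(-3) - 73 = -92*1 - 73 = -92 - 73 = -165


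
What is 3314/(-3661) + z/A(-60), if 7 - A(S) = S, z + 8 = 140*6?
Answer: 2823914/245287 ≈ 11.513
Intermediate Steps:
z = 832 (z = -8 + 140*6 = -8 + 840 = 832)
A(S) = 7 - S
3314/(-3661) + z/A(-60) = 3314/(-3661) + 832/(7 - 1*(-60)) = 3314*(-1/3661) + 832/(7 + 60) = -3314/3661 + 832/67 = 2823914/245287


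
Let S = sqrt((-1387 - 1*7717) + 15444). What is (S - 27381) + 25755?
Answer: -1626 + 2*sqrt(1585) ≈ -1546.4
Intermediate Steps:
S = 2*sqrt(1585) (S = sqrt((-1387 - 7717) + 15444) = sqrt(-9104 + 15444) = sqrt(6340) = 2*sqrt(1585) ≈ 79.624)
(S - 27381) + 25755 = (2*sqrt(1585) - 27381) + 25755 = (-27381 + 2*sqrt(1585)) + 25755 = -1626 + 2*sqrt(1585)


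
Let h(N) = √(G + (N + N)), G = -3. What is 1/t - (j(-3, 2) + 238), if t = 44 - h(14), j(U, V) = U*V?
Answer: -9047/39 ≈ -231.97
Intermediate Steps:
h(N) = √(-3 + 2*N) (h(N) = √(-3 + (N + N)) = √(-3 + 2*N))
t = 39 (t = 44 - √(-3 + 2*14) = 44 - √(-3 + 28) = 44 - √25 = 44 - 1*5 = 44 - 5 = 39)
1/t - (j(-3, 2) + 238) = 1/39 - (-3*2 + 238) = 1/39 - (-6 + 238) = 1/39 - 1*232 = 1/39 - 232 = -9047/39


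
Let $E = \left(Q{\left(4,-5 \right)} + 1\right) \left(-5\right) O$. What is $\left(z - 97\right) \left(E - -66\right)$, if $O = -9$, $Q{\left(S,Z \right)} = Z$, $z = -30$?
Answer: $14478$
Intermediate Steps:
$E = -180$ ($E = \left(-5 + 1\right) \left(-5\right) \left(-9\right) = \left(-4\right) \left(-5\right) \left(-9\right) = 20 \left(-9\right) = -180$)
$\left(z - 97\right) \left(E - -66\right) = \left(-30 - 97\right) \left(-180 - -66\right) = - 127 \left(-180 + 66\right) = \left(-127\right) \left(-114\right) = 14478$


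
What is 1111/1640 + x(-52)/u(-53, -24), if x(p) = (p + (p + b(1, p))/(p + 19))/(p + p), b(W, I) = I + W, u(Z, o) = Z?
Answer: 12465071/18644340 ≈ 0.66857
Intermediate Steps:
x(p) = (p + (1 + 2*p)/(19 + p))/(2*p) (x(p) = (p + (p + (p + 1))/(p + 19))/(p + p) = (p + (p + (1 + p))/(19 + p))/((2*p)) = (p + (1 + 2*p)/(19 + p))*(1/(2*p)) = (p + (1 + 2*p)/(19 + p))/(2*p))
1111/1640 + x(-52)/u(-53, -24) = 1111/1640 + ((1/2)*(1 + (-52)**2 + 21*(-52))/(-52*(19 - 52)))/(-53) = 1111*(1/1640) + ((1/2)*(-1/52)*(1 + 2704 - 1092)/(-33))*(-1/53) = 1111/1640 + ((1/2)*(-1/52)*(-1/33)*1613)*(-1/53) = 1111/1640 + (1613/3432)*(-1/53) = 1111/1640 - 1613/181896 = 12465071/18644340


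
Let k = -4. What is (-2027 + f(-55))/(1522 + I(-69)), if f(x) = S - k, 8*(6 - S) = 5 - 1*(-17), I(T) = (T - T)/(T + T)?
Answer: -8079/6088 ≈ -1.3270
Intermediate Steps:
I(T) = 0 (I(T) = 0/((2*T)) = 0*(1/(2*T)) = 0)
S = 13/4 (S = 6 - (5 - 1*(-17))/8 = 6 - (5 + 17)/8 = 6 - 1/8*22 = 6 - 11/4 = 13/4 ≈ 3.2500)
f(x) = 29/4 (f(x) = 13/4 - 1*(-4) = 13/4 + 4 = 29/4)
(-2027 + f(-55))/(1522 + I(-69)) = (-2027 + 29/4)/(1522 + 0) = -8079/4/1522 = -8079/4*1/1522 = -8079/6088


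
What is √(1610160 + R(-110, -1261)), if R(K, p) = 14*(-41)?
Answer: √1609586 ≈ 1268.7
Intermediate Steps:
R(K, p) = -574
√(1610160 + R(-110, -1261)) = √(1610160 - 574) = √1609586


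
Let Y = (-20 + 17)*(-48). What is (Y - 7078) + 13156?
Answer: 6222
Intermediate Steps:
Y = 144 (Y = -3*(-48) = 144)
(Y - 7078) + 13156 = (144 - 7078) + 13156 = -6934 + 13156 = 6222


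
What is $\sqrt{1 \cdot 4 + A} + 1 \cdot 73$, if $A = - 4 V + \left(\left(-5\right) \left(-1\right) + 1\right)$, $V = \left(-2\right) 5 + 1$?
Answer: $73 + \sqrt{46} \approx 79.782$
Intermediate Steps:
$V = -9$ ($V = -10 + 1 = -9$)
$A = 42$ ($A = \left(-4\right) \left(-9\right) + \left(\left(-5\right) \left(-1\right) + 1\right) = 36 + \left(5 + 1\right) = 36 + 6 = 42$)
$\sqrt{1 \cdot 4 + A} + 1 \cdot 73 = \sqrt{1 \cdot 4 + 42} + 1 \cdot 73 = \sqrt{4 + 42} + 73 = \sqrt{46} + 73 = 73 + \sqrt{46}$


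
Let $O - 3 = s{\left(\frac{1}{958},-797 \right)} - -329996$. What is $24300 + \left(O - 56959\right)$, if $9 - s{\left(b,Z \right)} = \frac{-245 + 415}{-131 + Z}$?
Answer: $\frac{137970021}{464} \approx 2.9735 \cdot 10^{5}$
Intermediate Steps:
$s{\left(b,Z \right)} = 9 - \frac{170}{-131 + Z}$ ($s{\left(b,Z \right)} = 9 - \frac{-245 + 415}{-131 + Z} = 9 - \frac{170}{-131 + Z}$)
$O = \frac{153123797}{464}$ ($O = 3 + \left(\frac{-1349 + 9 \left(-797\right)}{-131 - 797} - -329996\right) = 3 + \left(\frac{-1349 - 7173}{-928} + \left(-226815 + 556811\right)\right) = 3 + \left(\left(- \frac{1}{928}\right) \left(-8522\right) + 329996\right) = 3 + \left(\frac{4261}{464} + 329996\right) = 3 + \frac{153122405}{464} = \frac{153123797}{464} \approx 3.3001 \cdot 10^{5}$)
$24300 + \left(O - 56959\right) = 24300 + \left(\frac{153123797}{464} - 56959\right) = 24300 + \frac{126694821}{464} = \frac{137970021}{464}$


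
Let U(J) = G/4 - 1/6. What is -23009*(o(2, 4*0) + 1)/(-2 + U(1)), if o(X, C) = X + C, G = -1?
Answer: 828324/29 ≈ 28563.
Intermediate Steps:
U(J) = -5/12 (U(J) = -1/4 - 1/6 = -1*¼ - 1*⅙ = -¼ - ⅙ = -5/12)
o(X, C) = C + X
-23009*(o(2, 4*0) + 1)/(-2 + U(1)) = -23009*((4*0 + 2) + 1)/(-2 - 5/12) = -23009*((0 + 2) + 1)/(-29/12) = -23009*(2 + 1)*(-12)/29 = -69027*(-12)/29 = -23009*(-36/29) = 828324/29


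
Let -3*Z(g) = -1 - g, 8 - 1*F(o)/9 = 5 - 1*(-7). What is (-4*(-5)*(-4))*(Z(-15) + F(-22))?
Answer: 9760/3 ≈ 3253.3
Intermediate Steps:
F(o) = -36 (F(o) = 72 - 9*(5 - 1*(-7)) = 72 - 9*(5 + 7) = 72 - 9*12 = 72 - 108 = -36)
Z(g) = 1/3 + g/3 (Z(g) = -(-1 - g)/3 = 1/3 + g/3)
(-4*(-5)*(-4))*(Z(-15) + F(-22)) = (-4*(-5)*(-4))*((1/3 + (1/3)*(-15)) - 36) = (20*(-4))*((1/3 - 5) - 36) = -80*(-14/3 - 36) = -80*(-122/3) = 9760/3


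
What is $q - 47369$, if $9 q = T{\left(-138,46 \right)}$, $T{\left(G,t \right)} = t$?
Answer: $- \frac{426275}{9} \approx -47364.0$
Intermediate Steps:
$q = \frac{46}{9}$ ($q = \frac{1}{9} \cdot 46 = \frac{46}{9} \approx 5.1111$)
$q - 47369 = \frac{46}{9} - 47369 = - \frac{426275}{9}$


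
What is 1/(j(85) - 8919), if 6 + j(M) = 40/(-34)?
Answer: -17/151745 ≈ -0.00011203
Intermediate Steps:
j(M) = -122/17 (j(M) = -6 + 40/(-34) = -6 + 40*(-1/34) = -6 - 20/17 = -122/17)
1/(j(85) - 8919) = 1/(-122/17 - 8919) = 1/(-151745/17) = -17/151745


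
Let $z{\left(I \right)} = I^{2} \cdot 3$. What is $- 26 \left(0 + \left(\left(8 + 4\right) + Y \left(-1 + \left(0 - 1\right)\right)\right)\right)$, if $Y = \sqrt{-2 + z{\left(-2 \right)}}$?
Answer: $-312 + 52 \sqrt{10} \approx -147.56$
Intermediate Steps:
$z{\left(I \right)} = 3 I^{2}$
$Y = \sqrt{10}$ ($Y = \sqrt{-2 + 3 \left(-2\right)^{2}} = \sqrt{-2 + 3 \cdot 4} = \sqrt{-2 + 12} = \sqrt{10} \approx 3.1623$)
$- 26 \left(0 + \left(\left(8 + 4\right) + Y \left(-1 + \left(0 - 1\right)\right)\right)\right) = - 26 \left(0 + \left(\left(8 + 4\right) + \sqrt{10} \left(-1 + \left(0 - 1\right)\right)\right)\right) = - 26 \left(0 + \left(12 + \sqrt{10} \left(-1 + \left(0 - 1\right)\right)\right)\right) = - 26 \left(0 + \left(12 + \sqrt{10} \left(-1 - 1\right)\right)\right) = - 26 \left(0 + \left(12 + \sqrt{10} \left(-2\right)\right)\right) = - 26 \left(0 + \left(12 - 2 \sqrt{10}\right)\right) = - 26 \left(12 - 2 \sqrt{10}\right) = -312 + 52 \sqrt{10}$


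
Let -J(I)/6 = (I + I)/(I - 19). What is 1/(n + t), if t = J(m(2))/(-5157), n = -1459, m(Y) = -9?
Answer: -1337/1950682 ≈ -0.00068540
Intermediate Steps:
J(I) = -12*I/(-19 + I) (J(I) = -6*(I + I)/(I - 19) = -6*2*I/(-19 + I) = -12*I/(-19 + I))
t = 1/1337 (t = -12*(-9)/(-19 - 9)/(-5157) = -12*(-9)/(-28)*(-1/5157) = -12*(-9)*(-1/28)*(-1/5157) = -27/7*(-1/5157) = 1/1337 ≈ 0.00074794)
1/(n + t) = 1/(-1459 + 1/1337) = 1/(-1950682/1337) = -1337/1950682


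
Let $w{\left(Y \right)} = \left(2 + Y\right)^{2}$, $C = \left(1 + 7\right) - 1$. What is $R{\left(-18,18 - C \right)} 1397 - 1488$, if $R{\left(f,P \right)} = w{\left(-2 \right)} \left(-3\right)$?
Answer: $-1488$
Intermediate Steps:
$C = 7$ ($C = 8 - 1 = 7$)
$R{\left(f,P \right)} = 0$ ($R{\left(f,P \right)} = \left(2 - 2\right)^{2} \left(-3\right) = 0^{2} \left(-3\right) = 0 \left(-3\right) = 0$)
$R{\left(-18,18 - C \right)} 1397 - 1488 = 0 \cdot 1397 - 1488 = 0 - 1488 = -1488$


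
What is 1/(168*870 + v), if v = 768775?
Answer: 1/914935 ≈ 1.0930e-6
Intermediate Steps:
1/(168*870 + v) = 1/(168*870 + 768775) = 1/(146160 + 768775) = 1/914935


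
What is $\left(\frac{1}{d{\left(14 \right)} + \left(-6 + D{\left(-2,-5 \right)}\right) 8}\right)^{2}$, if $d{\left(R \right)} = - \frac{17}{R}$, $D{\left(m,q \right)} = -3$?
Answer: $\frac{196}{1050625} \approx 0.00018656$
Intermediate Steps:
$\left(\frac{1}{d{\left(14 \right)} + \left(-6 + D{\left(-2,-5 \right)}\right) 8}\right)^{2} = \left(\frac{1}{- \frac{17}{14} + \left(-6 - 3\right) 8}\right)^{2} = \left(\frac{1}{\left(-17\right) \frac{1}{14} - 72}\right)^{2} = \left(\frac{1}{- \frac{17}{14} - 72}\right)^{2} = \left(\frac{1}{- \frac{1025}{14}}\right)^{2} = \left(- \frac{14}{1025}\right)^{2} = \frac{196}{1050625}$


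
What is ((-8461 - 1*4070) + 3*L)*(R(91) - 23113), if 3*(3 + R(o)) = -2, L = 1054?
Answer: 216580050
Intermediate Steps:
R(o) = -11/3 (R(o) = -3 + (⅓)*(-2) = -3 - ⅔ = -11/3)
((-8461 - 1*4070) + 3*L)*(R(91) - 23113) = ((-8461 - 1*4070) + 3*1054)*(-11/3 - 23113) = ((-8461 - 4070) + 3162)*(-69350/3) = (-12531 + 3162)*(-69350/3) = -9369*(-69350/3) = 216580050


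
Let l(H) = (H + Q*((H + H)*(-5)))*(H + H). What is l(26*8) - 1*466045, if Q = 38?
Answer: -33260157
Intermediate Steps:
l(H) = -758*H² (l(H) = (H + 38*((H + H)*(-5)))*(H + H) = (H + 38*((2*H)*(-5)))*(2*H) = (H + 38*(-10*H))*(2*H) = (H - 380*H)*(2*H) = (-379*H)*(2*H) = -758*H²)
l(26*8) - 1*466045 = -758*(26*8)² - 1*466045 = -758*208² - 466045 = -758*43264 - 466045 = -32794112 - 466045 = -33260157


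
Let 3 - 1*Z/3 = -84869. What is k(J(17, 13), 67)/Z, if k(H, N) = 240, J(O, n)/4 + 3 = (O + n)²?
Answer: 10/10609 ≈ 0.00094260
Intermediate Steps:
J(O, n) = -12 + 4*(O + n)²
Z = 254616 (Z = 9 - 3*(-84869) = 9 + 254607 = 254616)
k(J(17, 13), 67)/Z = 240/254616 = 240*(1/254616) = 10/10609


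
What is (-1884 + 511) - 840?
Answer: -2213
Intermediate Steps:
(-1884 + 511) - 840 = -1373 - 840 = -2213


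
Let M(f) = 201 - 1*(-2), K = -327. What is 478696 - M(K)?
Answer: 478493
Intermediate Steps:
M(f) = 203 (M(f) = 201 + 2 = 203)
478696 - M(K) = 478696 - 1*203 = 478696 - 203 = 478493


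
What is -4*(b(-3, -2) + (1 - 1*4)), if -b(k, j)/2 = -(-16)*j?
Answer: -244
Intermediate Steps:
b(k, j) = -32*j (b(k, j) = -(-8)*(-4*j) = -32*j)
-4*(b(-3, -2) + (1 - 1*4)) = -4*(-32*(-2) + (1 - 1*4)) = -4*(64 + (1 - 4)) = -4*(64 - 3) = -4*61 = -244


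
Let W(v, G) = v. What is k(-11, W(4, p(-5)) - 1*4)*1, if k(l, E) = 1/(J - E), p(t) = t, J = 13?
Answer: 1/13 ≈ 0.076923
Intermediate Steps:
k(l, E) = 1/(13 - E)
k(-11, W(4, p(-5)) - 1*4)*1 = -1/(-13 + (4 - 1*4))*1 = -1/(-13 + (4 - 4))*1 = -1/(-13 + 0)*1 = -1/(-13)*1 = -1*(-1/13)*1 = (1/13)*1 = 1/13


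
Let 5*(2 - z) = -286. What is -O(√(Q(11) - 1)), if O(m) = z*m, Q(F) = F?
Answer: -296*√10/5 ≈ -187.21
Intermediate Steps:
z = 296/5 (z = 2 - ⅕*(-286) = 2 + 286/5 = 296/5 ≈ 59.200)
O(m) = 296*m/5
-O(√(Q(11) - 1)) = -296*√(11 - 1)/5 = -296*√10/5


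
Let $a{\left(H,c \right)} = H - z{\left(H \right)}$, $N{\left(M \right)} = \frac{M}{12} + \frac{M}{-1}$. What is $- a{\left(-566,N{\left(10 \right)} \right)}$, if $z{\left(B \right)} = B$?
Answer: $0$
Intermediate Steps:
$N{\left(M \right)} = - \frac{11 M}{12}$ ($N{\left(M \right)} = M \frac{1}{12} + M \left(-1\right) = \frac{M}{12} - M = - \frac{11 M}{12}$)
$a{\left(H,c \right)} = 0$ ($a{\left(H,c \right)} = H - H = 0$)
$- a{\left(-566,N{\left(10 \right)} \right)} = \left(-1\right) 0 = 0$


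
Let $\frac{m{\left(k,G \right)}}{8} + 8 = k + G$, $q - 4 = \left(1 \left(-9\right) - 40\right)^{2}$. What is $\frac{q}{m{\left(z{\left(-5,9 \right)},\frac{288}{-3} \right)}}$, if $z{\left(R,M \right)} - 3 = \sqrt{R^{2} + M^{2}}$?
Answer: $- \frac{48581}{16152} - \frac{481 \sqrt{106}}{16152} \approx -3.3143$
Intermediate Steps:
$z{\left(R,M \right)} = 3 + \sqrt{M^{2} + R^{2}}$ ($z{\left(R,M \right)} = 3 + \sqrt{R^{2} + M^{2}} = 3 + \sqrt{M^{2} + R^{2}}$)
$q = 2405$ ($q = 4 + \left(1 \left(-9\right) - 40\right)^{2} = 4 + \left(-9 - 40\right)^{2} = 4 + \left(-49\right)^{2} = 4 + 2401 = 2405$)
$m{\left(k,G \right)} = -64 + 8 G + 8 k$ ($m{\left(k,G \right)} = -64 + 8 \left(k + G\right) = -64 + 8 \left(G + k\right) = -64 + \left(8 G + 8 k\right) = -64 + 8 G + 8 k$)
$\frac{q}{m{\left(z{\left(-5,9 \right)},\frac{288}{-3} \right)}} = \frac{2405}{-64 + 8 \frac{288}{-3} + 8 \left(3 + \sqrt{9^{2} + \left(-5\right)^{2}}\right)} = \frac{2405}{-64 + 8 \cdot 288 \left(- \frac{1}{3}\right) + 8 \left(3 + \sqrt{81 + 25}\right)} = \frac{2405}{-64 + 8 \left(-96\right) + 8 \left(3 + \sqrt{106}\right)} = \frac{2405}{-64 - 768 + \left(24 + 8 \sqrt{106}\right)} = \frac{2405}{-808 + 8 \sqrt{106}}$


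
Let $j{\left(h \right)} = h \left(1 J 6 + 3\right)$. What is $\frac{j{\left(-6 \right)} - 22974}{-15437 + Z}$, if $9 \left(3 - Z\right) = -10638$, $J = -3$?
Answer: $\frac{5721}{3563} \approx 1.6057$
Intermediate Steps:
$Z = 1185$ ($Z = 3 - -1182 = 3 + 1182 = 1185$)
$j{\left(h \right)} = - 15 h$ ($j{\left(h \right)} = h \left(1 \left(-3\right) 6 + 3\right) = h \left(\left(-3\right) 6 + 3\right) = h \left(-18 + 3\right) = h \left(-15\right) = - 15 h$)
$\frac{j{\left(-6 \right)} - 22974}{-15437 + Z} = \frac{\left(-15\right) \left(-6\right) - 22974}{-15437 + 1185} = \frac{90 - 22974}{-14252} = \left(-22884\right) \left(- \frac{1}{14252}\right) = \frac{5721}{3563}$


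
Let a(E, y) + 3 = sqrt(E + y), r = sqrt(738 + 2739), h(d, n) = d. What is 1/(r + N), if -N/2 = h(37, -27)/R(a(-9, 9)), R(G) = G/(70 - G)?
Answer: 16206/29150311 - 9*sqrt(3477)/29150311 ≈ 0.00053774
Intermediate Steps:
r = sqrt(3477) ≈ 58.966
a(E, y) = -3 + sqrt(E + y)
N = 5402/3 (N = -74/((-(-3 + sqrt(-9 + 9))/(-70 + (-3 + sqrt(-9 + 9))))) = -74/((-(-3 + sqrt(0))/(-70 + (-3 + sqrt(0))))) = -74/((-(-3 + 0)/(-70 + (-3 + 0)))) = -74/((-1*(-3)/(-70 - 3))) = -74/((-1*(-3)/(-73))) = -74/((-1*(-3)*(-1/73))) = -74/(-3/73) = -74*(-73)/3 = -2*(-2701/3) = 5402/3 ≈ 1800.7)
1/(r + N) = 1/(sqrt(3477) + 5402/3) = 1/(5402/3 + sqrt(3477))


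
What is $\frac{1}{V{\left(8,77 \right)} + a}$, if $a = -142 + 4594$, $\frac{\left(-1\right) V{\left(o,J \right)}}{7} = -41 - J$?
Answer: $\frac{1}{5278} \approx 0.00018947$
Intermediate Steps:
$V{\left(o,J \right)} = 287 + 7 J$ ($V{\left(o,J \right)} = - 7 \left(-41 - J\right) = 287 + 7 J$)
$a = 4452$
$\frac{1}{V{\left(8,77 \right)} + a} = \frac{1}{\left(287 + 7 \cdot 77\right) + 4452} = \frac{1}{\left(287 + 539\right) + 4452} = \frac{1}{826 + 4452} = \frac{1}{5278}$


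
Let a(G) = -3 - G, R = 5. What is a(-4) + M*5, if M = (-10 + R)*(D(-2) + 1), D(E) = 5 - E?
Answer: -199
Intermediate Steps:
M = -40 (M = (-10 + 5)*((5 - 1*(-2)) + 1) = -5*((5 + 2) + 1) = -5*(7 + 1) = -5*8 = -40)
a(-4) + M*5 = (-3 - 1*(-4)) - 40*5 = (-3 + 4) - 200 = 1 - 200 = -199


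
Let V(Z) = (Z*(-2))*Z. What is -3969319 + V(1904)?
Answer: -11219751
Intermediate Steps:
V(Z) = -2*Z² (V(Z) = (-2*Z)*Z = -2*Z²)
-3969319 + V(1904) = -3969319 - 2*1904² = -3969319 - 2*3625216 = -3969319 - 7250432 = -11219751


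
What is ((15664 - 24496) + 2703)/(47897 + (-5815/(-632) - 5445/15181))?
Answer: -58804028568/459627429899 ≈ -0.12794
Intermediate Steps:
((15664 - 24496) + 2703)/(47897 + (-5815/(-632) - 5445/15181)) = (-8832 + 2703)/(47897 + (-5815*(-1/632) - 5445*1/15181)) = -6129/(47897 + (5815/632 - 5445/15181)) = -6129/(47897 + 84836275/9594392) = -6129/459627429899/9594392 = -6129*9594392/459627429899 = -58804028568/459627429899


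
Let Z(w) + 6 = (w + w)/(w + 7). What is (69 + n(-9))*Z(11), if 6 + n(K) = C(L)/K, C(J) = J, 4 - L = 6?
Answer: -24467/81 ≈ -302.06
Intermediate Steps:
L = -2 (L = 4 - 1*6 = 4 - 6 = -2)
Z(w) = -6 + 2*w/(7 + w) (Z(w) = -6 + (w + w)/(w + 7) = -6 + (2*w)/(7 + w) = -6 + 2*w/(7 + w))
n(K) = -6 - 2/K
(69 + n(-9))*Z(11) = (69 + (-6 - 2/(-9)))*(2*(-21 - 2*11)/(7 + 11)) = (69 + (-6 - 2*(-1/9)))*(2*(-21 - 22)/18) = (69 + (-6 + 2/9))*(2*(1/18)*(-43)) = (69 - 52/9)*(-43/9) = (569/9)*(-43/9) = -24467/81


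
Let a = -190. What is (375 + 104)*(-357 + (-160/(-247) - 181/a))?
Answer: -420483923/2470 ≈ -1.7024e+5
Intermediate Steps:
(375 + 104)*(-357 + (-160/(-247) - 181/a)) = (375 + 104)*(-357 + (-160/(-247) - 181/(-190))) = 479*(-357 + (-160*(-1/247) - 181*(-1/190))) = 479*(-357 + (160/247 + 181/190)) = 479*(-357 + 3953/2470) = 479*(-877837/2470) = -420483923/2470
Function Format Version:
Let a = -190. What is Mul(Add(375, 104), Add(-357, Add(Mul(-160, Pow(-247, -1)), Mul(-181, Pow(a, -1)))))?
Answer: Rational(-420483923, 2470) ≈ -1.7024e+5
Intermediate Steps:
Mul(Add(375, 104), Add(-357, Add(Mul(-160, Pow(-247, -1)), Mul(-181, Pow(a, -1))))) = Mul(Add(375, 104), Add(-357, Add(Mul(-160, Pow(-247, -1)), Mul(-181, Pow(-190, -1))))) = Mul(479, Add(-357, Add(Mul(-160, Rational(-1, 247)), Mul(-181, Rational(-1, 190))))) = Mul(479, Add(-357, Add(Rational(160, 247), Rational(181, 190)))) = Mul(479, Add(-357, Rational(3953, 2470))) = Mul(479, Rational(-877837, 2470)) = Rational(-420483923, 2470)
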